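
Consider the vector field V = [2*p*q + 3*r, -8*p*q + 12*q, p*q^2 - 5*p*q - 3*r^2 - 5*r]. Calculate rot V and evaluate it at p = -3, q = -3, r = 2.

(∇×V)₁ = ∂V₃/∂q − ∂V₂/∂r = 2*p*q - 5*p
(∇×V)₂ = ∂V₁/∂r − ∂V₃/∂p = -q^2 + 5*q + 3
(∇×V)₃ = ∂V₂/∂p − ∂V₁/∂q = -2*p - 8*q
∇×V = (2*p*q - 5*p, -q^2 + 5*q + 3, -2*p - 8*q)
At (-3, -3, 2): (33, -21, 30).

(33, -21, 30)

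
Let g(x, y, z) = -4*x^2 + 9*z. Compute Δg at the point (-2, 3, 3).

∂²g/∂x² = -8
∂²g/∂y² = 0
∂²g/∂z² = 0
∇²g = -8
At (-2, 3, 3): -8.

-8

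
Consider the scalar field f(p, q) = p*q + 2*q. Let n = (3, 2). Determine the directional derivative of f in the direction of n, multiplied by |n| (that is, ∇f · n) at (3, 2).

16

∂f/∂p = q
∂f/∂q = p + 2
∇f at (3, 2) = (2, 5)
∇f · n = (2)(3) + (5)(2) = 16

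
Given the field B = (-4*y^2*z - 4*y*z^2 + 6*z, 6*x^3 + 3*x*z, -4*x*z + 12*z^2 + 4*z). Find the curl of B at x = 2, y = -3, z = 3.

(-6, 54, 45)

(∇×B)₁ = ∂B₃/∂y − ∂B₂/∂z = -3*x
(∇×B)₂ = ∂B₁/∂z − ∂B₃/∂x = -4*y^2 - 8*y*z + 4*z + 6
(∇×B)₃ = ∂B₂/∂x − ∂B₁/∂y = 18*x^2 + 8*y*z + 4*z^2 + 3*z
∇×B = (-3*x, -4*y^2 - 8*y*z + 4*z + 6, 18*x^2 + 8*y*z + 4*z^2 + 3*z)
At (2, -3, 3): (-6, 54, 45).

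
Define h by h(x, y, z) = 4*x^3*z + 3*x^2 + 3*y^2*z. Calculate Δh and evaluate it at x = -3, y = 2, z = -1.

72

∂²h/∂x² = 6*(4*x*z + 1)
∂²h/∂y² = 6*z
∂²h/∂z² = 0
∇²h = 24*x*z + 6*z + 6
At (-3, 2, -1): 72.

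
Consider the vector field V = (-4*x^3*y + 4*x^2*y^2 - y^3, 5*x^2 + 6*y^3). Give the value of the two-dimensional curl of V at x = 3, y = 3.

∂V₂/∂x = 10*x
∂V₁/∂y = -4*x^3 + 8*x^2*y - 3*y^2
Scalar curl = 4*x^3 - 8*x^2*y + 10*x + 3*y^2
At (3, 3): -51.

-51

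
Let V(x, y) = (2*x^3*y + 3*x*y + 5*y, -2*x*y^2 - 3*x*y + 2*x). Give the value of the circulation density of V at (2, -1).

-24

∂V₂/∂x = -2*y^2 - 3*y + 2
∂V₁/∂y = 2*x^3 + 3*x + 5
Scalar curl = -2*x^3 - 3*x - 2*y^2 - 3*y - 3
At (2, -1): -24.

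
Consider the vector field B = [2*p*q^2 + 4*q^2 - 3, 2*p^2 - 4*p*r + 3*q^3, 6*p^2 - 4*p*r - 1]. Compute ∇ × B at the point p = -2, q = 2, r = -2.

(∇×B)₁ = ∂B₃/∂q − ∂B₂/∂r = 4*p
(∇×B)₂ = ∂B₁/∂r − ∂B₃/∂p = -12*p + 4*r
(∇×B)₃ = ∂B₂/∂p − ∂B₁/∂q = -4*p*q + 4*p - 8*q - 4*r
∇×B = (4*p, -12*p + 4*r, -4*p*q + 4*p - 8*q - 4*r)
At (-2, 2, -2): (-8, 16, 0).

(-8, 16, 0)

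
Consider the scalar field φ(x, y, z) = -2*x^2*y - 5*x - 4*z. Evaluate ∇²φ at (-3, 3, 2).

∂²φ/∂x² = -4*y
∂²φ/∂y² = 0
∂²φ/∂z² = 0
∇²φ = -4*y
At (-3, 3, 2): -12.

-12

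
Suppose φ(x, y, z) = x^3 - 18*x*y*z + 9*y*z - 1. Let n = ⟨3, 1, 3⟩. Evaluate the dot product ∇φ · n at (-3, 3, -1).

747

∂φ/∂x = 3*x^2 - 18*y*z
∂φ/∂y = -18*x*z + 9*z
∂φ/∂z = -18*x*y + 9*y
∇φ at (-3, 3, -1) = (81, -63, 189)
∇φ · n = (81)(3) + (-63)(1) + (189)(3) = 747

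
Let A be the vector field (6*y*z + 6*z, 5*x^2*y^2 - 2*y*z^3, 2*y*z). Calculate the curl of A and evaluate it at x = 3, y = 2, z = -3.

(∇×A)₁ = ∂A₃/∂y − ∂A₂/∂z = 6*y*z^2 + 2*z
(∇×A)₂ = ∂A₁/∂z − ∂A₃/∂x = 6*y + 6
(∇×A)₃ = ∂A₂/∂x − ∂A₁/∂y = 10*x*y^2 - 6*z
∇×A = (6*y*z^2 + 2*z, 6*y + 6, 10*x*y^2 - 6*z)
At (3, 2, -3): (102, 18, 138).

(102, 18, 138)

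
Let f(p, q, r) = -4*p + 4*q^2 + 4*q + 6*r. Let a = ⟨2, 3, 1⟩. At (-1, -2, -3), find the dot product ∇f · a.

∂f/∂p = -4
∂f/∂q = 8*q + 4
∂f/∂r = 6
∇f at (-1, -2, -3) = (-4, -12, 6)
∇f · a = (-4)(2) + (-12)(3) + (6)(1) = -38

-38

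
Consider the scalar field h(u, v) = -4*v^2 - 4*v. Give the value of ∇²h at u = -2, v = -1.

-8

∂²h/∂u² = 0
∂²h/∂v² = -8
∇²h = -8
At (-2, -1): -8.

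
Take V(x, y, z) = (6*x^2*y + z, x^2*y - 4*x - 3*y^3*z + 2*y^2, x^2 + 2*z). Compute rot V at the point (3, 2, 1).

(24, -5, -46)

(∇×V)₁ = ∂V₃/∂y − ∂V₂/∂z = 3*y^3
(∇×V)₂ = ∂V₁/∂z − ∂V₃/∂x = -2*x + 1
(∇×V)₃ = ∂V₂/∂x − ∂V₁/∂y = -6*x^2 + 2*x*y - 4
∇×V = (3*y^3, -2*x + 1, -6*x^2 + 2*x*y - 4)
At (3, 2, 1): (24, -5, -46).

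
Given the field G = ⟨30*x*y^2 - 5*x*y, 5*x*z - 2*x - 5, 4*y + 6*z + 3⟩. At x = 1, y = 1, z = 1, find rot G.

(∇×G)₁ = ∂G₃/∂y − ∂G₂/∂z = -5*x + 4
(∇×G)₂ = ∂G₁/∂z − ∂G₃/∂x = 0
(∇×G)₃ = ∂G₂/∂x − ∂G₁/∂y = -60*x*y + 5*x + 5*z - 2
∇×G = (-5*x + 4, 0, -60*x*y + 5*x + 5*z - 2)
At (1, 1, 1): (-1, 0, -52).

(-1, 0, -52)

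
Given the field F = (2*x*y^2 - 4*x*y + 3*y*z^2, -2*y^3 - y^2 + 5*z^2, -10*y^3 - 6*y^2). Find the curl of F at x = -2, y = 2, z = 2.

(∇×F)₁ = ∂F₃/∂y − ∂F₂/∂z = -30*y^2 - 12*y - 10*z
(∇×F)₂ = ∂F₁/∂z − ∂F₃/∂x = 6*y*z
(∇×F)₃ = ∂F₂/∂x − ∂F₁/∂y = -4*x*y + 4*x - 3*z^2
∇×F = (-30*y^2 - 12*y - 10*z, 6*y*z, -4*x*y + 4*x - 3*z^2)
At (-2, 2, 2): (-164, 24, -4).

(-164, 24, -4)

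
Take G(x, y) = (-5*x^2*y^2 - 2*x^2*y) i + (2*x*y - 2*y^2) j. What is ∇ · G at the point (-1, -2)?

38

∂G₁/∂x = -10*x*y^2 - 4*x*y
∂G₂/∂y = 2*x - 4*y
∇·G = -10*x*y^2 - 4*x*y + 2*x - 4*y
At (-1, -2): 38.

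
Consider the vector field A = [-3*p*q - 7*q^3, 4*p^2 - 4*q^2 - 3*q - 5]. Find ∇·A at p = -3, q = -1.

∂A₁/∂p = -3*q
∂A₂/∂q = -8*q - 3
∇·A = -11*q - 3
At (-3, -1): 8.

8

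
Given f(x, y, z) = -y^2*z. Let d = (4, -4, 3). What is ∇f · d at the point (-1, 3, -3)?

∂f/∂x = 0
∂f/∂y = -2*y*z
∂f/∂z = -y^2
∇f at (-1, 3, -3) = (0, 18, -9)
∇f · d = (0)(4) + (18)(-4) + (-9)(3) = -99

-99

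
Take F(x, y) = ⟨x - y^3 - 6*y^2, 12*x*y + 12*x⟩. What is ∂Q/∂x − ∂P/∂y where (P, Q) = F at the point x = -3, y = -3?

-33

∂F₂/∂x = 12*y + 12
∂F₁/∂y = -3*y^2 - 12*y
Scalar curl = 3*y^2 + 24*y + 12
At (-3, -3): -33.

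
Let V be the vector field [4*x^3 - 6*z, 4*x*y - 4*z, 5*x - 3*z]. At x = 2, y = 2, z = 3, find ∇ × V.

(4, -11, 8)

(∇×V)₁ = ∂V₃/∂y − ∂V₂/∂z = 4
(∇×V)₂ = ∂V₁/∂z − ∂V₃/∂x = -11
(∇×V)₃ = ∂V₂/∂x − ∂V₁/∂y = 4*y
∇×V = (4, -11, 4*y)
At (2, 2, 3): (4, -11, 8).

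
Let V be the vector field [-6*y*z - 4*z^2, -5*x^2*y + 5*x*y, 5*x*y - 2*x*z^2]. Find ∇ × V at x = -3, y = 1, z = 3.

(∇×V)₁ = ∂V₃/∂y − ∂V₂/∂z = 5*x
(∇×V)₂ = ∂V₁/∂z − ∂V₃/∂x = -11*y + 2*z^2 - 8*z
(∇×V)₃ = ∂V₂/∂x − ∂V₁/∂y = -10*x*y + 5*y + 6*z
∇×V = (5*x, -11*y + 2*z^2 - 8*z, -10*x*y + 5*y + 6*z)
At (-3, 1, 3): (-15, -17, 53).

(-15, -17, 53)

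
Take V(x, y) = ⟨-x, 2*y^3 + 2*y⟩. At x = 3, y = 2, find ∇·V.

25

∂V₁/∂x = -1
∂V₂/∂y = 6*y^2 + 2
∇·V = 6*y^2 + 1
At (3, 2): 25.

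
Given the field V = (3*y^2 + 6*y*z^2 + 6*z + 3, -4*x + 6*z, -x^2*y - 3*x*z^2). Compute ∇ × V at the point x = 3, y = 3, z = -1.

(-15, -9, -28)

(∇×V)₁ = ∂V₃/∂y − ∂V₂/∂z = -x^2 - 6
(∇×V)₂ = ∂V₁/∂z − ∂V₃/∂x = 2*x*y + 12*y*z + 3*z^2 + 6
(∇×V)₃ = ∂V₂/∂x − ∂V₁/∂y = -6*y - 6*z^2 - 4
∇×V = (-x^2 - 6, 2*x*y + 12*y*z + 3*z^2 + 6, -6*y - 6*z^2 - 4)
At (3, 3, -1): (-15, -9, -28).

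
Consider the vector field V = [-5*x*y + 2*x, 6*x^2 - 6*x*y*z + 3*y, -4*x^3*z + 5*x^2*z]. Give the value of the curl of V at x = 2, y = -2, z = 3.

(-24, 84, 70)

(∇×V)₁ = ∂V₃/∂y − ∂V₂/∂z = 6*x*y
(∇×V)₂ = ∂V₁/∂z − ∂V₃/∂x = 12*x^2*z - 10*x*z
(∇×V)₃ = ∂V₂/∂x − ∂V₁/∂y = 17*x - 6*y*z
∇×V = (6*x*y, 12*x^2*z - 10*x*z, 17*x - 6*y*z)
At (2, -2, 3): (-24, 84, 70).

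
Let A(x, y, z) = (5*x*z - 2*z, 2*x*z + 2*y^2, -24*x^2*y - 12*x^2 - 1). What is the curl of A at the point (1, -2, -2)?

(-26, -69, -4)

(∇×A)₁ = ∂A₃/∂y − ∂A₂/∂z = -24*x^2 - 2*x
(∇×A)₂ = ∂A₁/∂z − ∂A₃/∂x = 48*x*y + 29*x - 2
(∇×A)₃ = ∂A₂/∂x − ∂A₁/∂y = 2*z
∇×A = (-24*x^2 - 2*x, 48*x*y + 29*x - 2, 2*z)
At (1, -2, -2): (-26, -69, -4).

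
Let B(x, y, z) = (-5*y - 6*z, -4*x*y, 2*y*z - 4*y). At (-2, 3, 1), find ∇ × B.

(-2, -6, -7)

(∇×B)₁ = ∂B₃/∂y − ∂B₂/∂z = 2*z - 4
(∇×B)₂ = ∂B₁/∂z − ∂B₃/∂x = -6
(∇×B)₃ = ∂B₂/∂x − ∂B₁/∂y = -4*y + 5
∇×B = (2*z - 4, -6, -4*y + 5)
At (-2, 3, 1): (-2, -6, -7).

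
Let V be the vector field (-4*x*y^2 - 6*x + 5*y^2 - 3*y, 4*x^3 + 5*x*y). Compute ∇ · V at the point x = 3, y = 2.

∂V₁/∂x = -4*y^2 - 6
∂V₂/∂y = 5*x
∇·V = 5*x - 4*y^2 - 6
At (3, 2): -7.

-7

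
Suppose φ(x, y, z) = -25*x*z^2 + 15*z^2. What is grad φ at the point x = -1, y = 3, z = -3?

∂φ/∂x = -25*z^2
∂φ/∂y = 0
∂φ/∂z = -50*x*z + 30*z
∇φ = (-25*z^2, 0, -50*x*z + 30*z)
At (-1, 3, -3): (-225, 0, -240).

(-225, 0, -240)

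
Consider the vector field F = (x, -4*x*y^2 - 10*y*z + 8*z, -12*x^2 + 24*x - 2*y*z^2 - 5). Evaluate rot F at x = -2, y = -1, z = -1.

(-20, -72, -4)

(∇×F)₁ = ∂F₃/∂y − ∂F₂/∂z = 10*y - 2*z^2 - 8
(∇×F)₂ = ∂F₁/∂z − ∂F₃/∂x = 24*x - 24
(∇×F)₃ = ∂F₂/∂x − ∂F₁/∂y = -4*y^2
∇×F = (10*y - 2*z^2 - 8, 24*x - 24, -4*y^2)
At (-2, -1, -1): (-20, -72, -4).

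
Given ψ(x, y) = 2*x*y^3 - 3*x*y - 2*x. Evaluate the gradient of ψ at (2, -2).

(-12, 42)

∂ψ/∂x = 2*y^3 - 3*y - 2
∂ψ/∂y = 6*x*y^2 - 3*x
∇ψ = (2*y^3 - 3*y - 2, 6*x*y^2 - 3*x)
At (2, -2): (-12, 42).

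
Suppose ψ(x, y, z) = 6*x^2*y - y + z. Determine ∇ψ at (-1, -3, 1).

(36, 5, 1)

∂ψ/∂x = 12*x*y
∂ψ/∂y = 6*x^2 - 1
∂ψ/∂z = 1
∇ψ = (12*x*y, 6*x^2 - 1, 1)
At (-1, -3, 1): (36, 5, 1).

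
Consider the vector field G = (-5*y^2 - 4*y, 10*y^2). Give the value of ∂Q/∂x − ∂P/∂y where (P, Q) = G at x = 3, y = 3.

∂G₂/∂x = 0
∂G₁/∂y = -10*y - 4
Scalar curl = 10*y + 4
At (3, 3): 34.

34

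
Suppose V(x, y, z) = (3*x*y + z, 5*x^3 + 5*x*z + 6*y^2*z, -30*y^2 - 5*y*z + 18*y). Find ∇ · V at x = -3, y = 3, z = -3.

∂V₁/∂x = 3*y
∂V₂/∂y = 12*y*z
∂V₃/∂z = -5*y
∇·V = 12*y*z - 2*y
At (-3, 3, -3): -114.

-114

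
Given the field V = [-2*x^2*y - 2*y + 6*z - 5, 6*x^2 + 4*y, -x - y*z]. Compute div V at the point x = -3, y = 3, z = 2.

37

∂V₁/∂x = -4*x*y
∂V₂/∂y = 4
∂V₃/∂z = -y
∇·V = -4*x*y - y + 4
At (-3, 3, 2): 37.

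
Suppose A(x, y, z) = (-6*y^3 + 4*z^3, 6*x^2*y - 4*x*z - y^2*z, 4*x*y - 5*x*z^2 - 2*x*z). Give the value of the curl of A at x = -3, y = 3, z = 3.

(∇×A)₁ = ∂A₃/∂y − ∂A₂/∂z = 8*x + y^2
(∇×A)₂ = ∂A₁/∂z − ∂A₃/∂x = -4*y + 17*z^2 + 2*z
(∇×A)₃ = ∂A₂/∂x − ∂A₁/∂y = 12*x*y + 18*y^2 - 4*z
∇×A = (8*x + y^2, -4*y + 17*z^2 + 2*z, 12*x*y + 18*y^2 - 4*z)
At (-3, 3, 3): (-15, 147, 42).

(-15, 147, 42)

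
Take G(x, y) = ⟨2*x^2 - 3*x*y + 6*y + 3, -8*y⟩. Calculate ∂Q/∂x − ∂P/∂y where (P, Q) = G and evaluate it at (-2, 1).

-12

∂G₂/∂x = 0
∂G₁/∂y = -3*x + 6
Scalar curl = 3*x - 6
At (-2, 1): -12.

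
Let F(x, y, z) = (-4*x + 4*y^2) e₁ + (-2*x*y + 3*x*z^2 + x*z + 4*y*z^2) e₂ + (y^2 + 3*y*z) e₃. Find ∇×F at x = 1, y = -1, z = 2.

(7, 0, 24)

(∇×F)₁ = ∂F₃/∂y − ∂F₂/∂z = -6*x*z - x - 8*y*z + 2*y + 3*z
(∇×F)₂ = ∂F₁/∂z − ∂F₃/∂x = 0
(∇×F)₃ = ∂F₂/∂x − ∂F₁/∂y = -10*y + 3*z^2 + z
∇×F = (-6*x*z - x - 8*y*z + 2*y + 3*z, 0, -10*y + 3*z^2 + z)
At (1, -1, 2): (7, 0, 24).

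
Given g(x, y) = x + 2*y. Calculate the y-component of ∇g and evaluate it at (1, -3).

2

(∇g)_2 = ∂g/∂y = 2
At (1, -3): 2.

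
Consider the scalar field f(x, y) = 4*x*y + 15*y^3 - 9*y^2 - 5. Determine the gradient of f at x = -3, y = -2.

(-8, 204)

∂f/∂x = 4*y
∂f/∂y = 4*x + 45*y^2 - 18*y
∇f = (4*y, 4*x + 45*y^2 - 18*y)
At (-3, -2): (-8, 204).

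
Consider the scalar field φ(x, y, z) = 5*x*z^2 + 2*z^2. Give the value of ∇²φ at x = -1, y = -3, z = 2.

-6

∂²φ/∂x² = 0
∂²φ/∂y² = 0
∂²φ/∂z² = 2*(5*x + 2)
∇²φ = 10*x + 4
At (-1, -3, 2): -6.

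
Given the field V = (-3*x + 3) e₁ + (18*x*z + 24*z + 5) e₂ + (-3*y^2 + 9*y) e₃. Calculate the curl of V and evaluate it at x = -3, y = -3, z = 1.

(∇×V)₁ = ∂V₃/∂y − ∂V₂/∂z = -18*x - 6*y - 15
(∇×V)₂ = ∂V₁/∂z − ∂V₃/∂x = 0
(∇×V)₃ = ∂V₂/∂x − ∂V₁/∂y = 18*z
∇×V = (-18*x - 6*y - 15, 0, 18*z)
At (-3, -3, 1): (57, 0, 18).

(57, 0, 18)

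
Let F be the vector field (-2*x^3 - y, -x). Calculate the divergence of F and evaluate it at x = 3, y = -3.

-54

∂F₁/∂x = -6*x^2
∂F₂/∂y = 0
∇·F = -6*x^2
At (3, -3): -54.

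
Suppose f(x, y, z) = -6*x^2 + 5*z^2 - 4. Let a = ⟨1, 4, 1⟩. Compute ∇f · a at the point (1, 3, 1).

∂f/∂x = -12*x
∂f/∂y = 0
∂f/∂z = 10*z
∇f at (1, 3, 1) = (-12, 0, 10)
∇f · a = (-12)(1) + (0)(4) + (10)(1) = -2

-2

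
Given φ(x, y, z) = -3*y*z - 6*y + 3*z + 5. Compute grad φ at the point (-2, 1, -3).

(0, 3, 0)

∂φ/∂x = 0
∂φ/∂y = -3*z - 6
∂φ/∂z = -3*y + 3
∇φ = (0, -3*z - 6, -3*y + 3)
At (-2, 1, -3): (0, 3, 0).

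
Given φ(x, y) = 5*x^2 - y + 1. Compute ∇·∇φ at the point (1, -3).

∂²φ/∂x² = 10
∂²φ/∂y² = 0
∇²φ = 10
At (1, -3): 10.

10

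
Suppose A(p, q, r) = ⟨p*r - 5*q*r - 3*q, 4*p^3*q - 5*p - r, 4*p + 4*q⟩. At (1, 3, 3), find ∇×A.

(5, -18, 49)

(∇×A)₁ = ∂A₃/∂q − ∂A₂/∂r = 5
(∇×A)₂ = ∂A₁/∂r − ∂A₃/∂p = p - 5*q - 4
(∇×A)₃ = ∂A₂/∂p − ∂A₁/∂q = 12*p^2*q + 5*r - 2
∇×A = (5, p - 5*q - 4, 12*p^2*q + 5*r - 2)
At (1, 3, 3): (5, -18, 49).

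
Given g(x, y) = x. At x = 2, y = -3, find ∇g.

(1, 0)

∂g/∂x = 1
∂g/∂y = 0
∇g = (1, 0)
At (2, -3): (1, 0).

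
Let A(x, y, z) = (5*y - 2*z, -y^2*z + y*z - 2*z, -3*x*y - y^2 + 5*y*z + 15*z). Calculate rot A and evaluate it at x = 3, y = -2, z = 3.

(∇×A)₁ = ∂A₃/∂y − ∂A₂/∂z = -3*x + y^2 - 3*y + 5*z + 2
(∇×A)₂ = ∂A₁/∂z − ∂A₃/∂x = 3*y - 2
(∇×A)₃ = ∂A₂/∂x − ∂A₁/∂y = -5
∇×A = (-3*x + y^2 - 3*y + 5*z + 2, 3*y - 2, -5)
At (3, -2, 3): (18, -8, -5).

(18, -8, -5)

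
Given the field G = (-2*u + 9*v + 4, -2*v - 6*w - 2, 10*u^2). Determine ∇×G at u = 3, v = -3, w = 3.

(6, -60, -9)

(∇×G)₁ = ∂G₃/∂v − ∂G₂/∂w = 6
(∇×G)₂ = ∂G₁/∂w − ∂G₃/∂u = -20*u
(∇×G)₃ = ∂G₂/∂u − ∂G₁/∂v = -9
∇×G = (6, -20*u, -9)
At (3, -3, 3): (6, -60, -9).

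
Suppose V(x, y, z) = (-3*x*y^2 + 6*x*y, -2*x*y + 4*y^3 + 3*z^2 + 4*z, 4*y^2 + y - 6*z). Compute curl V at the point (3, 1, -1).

(∇×V)₁ = ∂V₃/∂y − ∂V₂/∂z = 8*y - 6*z - 3
(∇×V)₂ = ∂V₁/∂z − ∂V₃/∂x = 0
(∇×V)₃ = ∂V₂/∂x − ∂V₁/∂y = 6*x*y - 6*x - 2*y
∇×V = (8*y - 6*z - 3, 0, 6*x*y - 6*x - 2*y)
At (3, 1, -1): (11, 0, -2).

(11, 0, -2)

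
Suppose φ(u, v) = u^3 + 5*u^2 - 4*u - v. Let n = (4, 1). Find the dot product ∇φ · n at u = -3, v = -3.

∂φ/∂u = 3*u^2 + 10*u - 4
∂φ/∂v = -1
∇φ at (-3, -3) = (-7, -1)
∇φ · n = (-7)(4) + (-1)(1) = -29

-29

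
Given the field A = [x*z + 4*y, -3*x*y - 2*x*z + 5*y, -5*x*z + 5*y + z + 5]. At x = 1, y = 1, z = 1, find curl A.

(∇×A)₁ = ∂A₃/∂y − ∂A₂/∂z = 2*x + 5
(∇×A)₂ = ∂A₁/∂z − ∂A₃/∂x = x + 5*z
(∇×A)₃ = ∂A₂/∂x − ∂A₁/∂y = -3*y - 2*z - 4
∇×A = (2*x + 5, x + 5*z, -3*y - 2*z - 4)
At (1, 1, 1): (7, 6, -9).

(7, 6, -9)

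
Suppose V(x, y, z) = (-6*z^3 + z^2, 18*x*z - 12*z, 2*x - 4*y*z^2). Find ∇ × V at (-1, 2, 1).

(∇×V)₁ = ∂V₃/∂y − ∂V₂/∂z = -18*x - 4*z^2 + 12
(∇×V)₂ = ∂V₁/∂z − ∂V₃/∂x = -18*z^2 + 2*z - 2
(∇×V)₃ = ∂V₂/∂x − ∂V₁/∂y = 18*z
∇×V = (-18*x - 4*z^2 + 12, -18*z^2 + 2*z - 2, 18*z)
At (-1, 2, 1): (26, -18, 18).

(26, -18, 18)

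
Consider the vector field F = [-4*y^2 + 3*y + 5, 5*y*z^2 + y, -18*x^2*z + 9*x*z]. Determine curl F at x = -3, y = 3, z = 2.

(∇×F)₁ = ∂F₃/∂y − ∂F₂/∂z = -10*y*z
(∇×F)₂ = ∂F₁/∂z − ∂F₃/∂x = 36*x*z - 9*z
(∇×F)₃ = ∂F₂/∂x − ∂F₁/∂y = 8*y - 3
∇×F = (-10*y*z, 36*x*z - 9*z, 8*y - 3)
At (-3, 3, 2): (-60, -234, 21).

(-60, -234, 21)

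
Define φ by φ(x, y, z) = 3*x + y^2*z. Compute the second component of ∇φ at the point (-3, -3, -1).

6

(∇φ)_2 = ∂φ/∂y = 2*y*z
At (-3, -3, -1): 6.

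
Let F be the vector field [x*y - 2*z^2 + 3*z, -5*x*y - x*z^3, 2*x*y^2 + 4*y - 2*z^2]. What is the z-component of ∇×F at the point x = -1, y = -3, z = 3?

(∇×F)_3 = ∂F₂/∂x − ∂F₁/∂y
= -5*y - z^3 − (x)
= -x - 5*y - z^3
At (-1, -3, 3): -11.

-11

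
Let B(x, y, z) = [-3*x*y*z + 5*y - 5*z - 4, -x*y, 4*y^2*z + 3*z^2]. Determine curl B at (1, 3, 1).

(24, -14, -5)

(∇×B)₁ = ∂B₃/∂y − ∂B₂/∂z = 8*y*z
(∇×B)₂ = ∂B₁/∂z − ∂B₃/∂x = -3*x*y - 5
(∇×B)₃ = ∂B₂/∂x − ∂B₁/∂y = 3*x*z - y - 5
∇×B = (8*y*z, -3*x*y - 5, 3*x*z - y - 5)
At (1, 3, 1): (24, -14, -5).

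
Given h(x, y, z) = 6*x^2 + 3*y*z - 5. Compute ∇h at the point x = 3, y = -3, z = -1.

∂h/∂x = 12*x
∂h/∂y = 3*z
∂h/∂z = 3*y
∇h = (12*x, 3*z, 3*y)
At (3, -3, -1): (36, -3, -9).

(36, -3, -9)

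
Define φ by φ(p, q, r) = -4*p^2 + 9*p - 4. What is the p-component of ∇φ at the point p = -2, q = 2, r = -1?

25

(∇φ)_1 = ∂φ/∂p = -8*p + 9
At (-2, 2, -1): 25.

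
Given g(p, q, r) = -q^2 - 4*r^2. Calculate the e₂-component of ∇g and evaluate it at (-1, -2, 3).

4

(∇g)_2 = ∂g/∂q = -2*q
At (-1, -2, 3): 4.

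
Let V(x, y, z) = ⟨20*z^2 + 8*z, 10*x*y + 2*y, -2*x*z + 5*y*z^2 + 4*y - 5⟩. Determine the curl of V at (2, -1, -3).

(∇×V)₁ = ∂V₃/∂y − ∂V₂/∂z = 5*z^2 + 4
(∇×V)₂ = ∂V₁/∂z − ∂V₃/∂x = 42*z + 8
(∇×V)₃ = ∂V₂/∂x − ∂V₁/∂y = 10*y
∇×V = (5*z^2 + 4, 42*z + 8, 10*y)
At (2, -1, -3): (49, -118, -10).

(49, -118, -10)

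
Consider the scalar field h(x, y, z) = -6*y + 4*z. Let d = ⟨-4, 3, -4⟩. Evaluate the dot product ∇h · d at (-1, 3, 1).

∂h/∂x = 0
∂h/∂y = -6
∂h/∂z = 4
∇h at (-1, 3, 1) = (0, -6, 4)
∇h · d = (0)(-4) + (-6)(3) + (4)(-4) = -34

-34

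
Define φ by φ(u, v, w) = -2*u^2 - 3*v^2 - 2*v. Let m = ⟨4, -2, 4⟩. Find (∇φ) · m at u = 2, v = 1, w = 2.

-16

∂φ/∂u = -4*u
∂φ/∂v = -6*v - 2
∂φ/∂w = 0
∇φ at (2, 1, 2) = (-8, -8, 0)
∇φ · m = (-8)(4) + (-8)(-2) + (0)(4) = -16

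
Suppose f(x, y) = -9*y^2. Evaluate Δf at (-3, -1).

∂²f/∂x² = 0
∂²f/∂y² = -18
∇²f = -18
At (-3, -1): -18.

-18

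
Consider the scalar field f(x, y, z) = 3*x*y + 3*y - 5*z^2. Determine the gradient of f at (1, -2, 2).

∂f/∂x = 3*y
∂f/∂y = 3*x + 3
∂f/∂z = -10*z
∇f = (3*y, 3*x + 3, -10*z)
At (1, -2, 2): (-6, 6, -20).

(-6, 6, -20)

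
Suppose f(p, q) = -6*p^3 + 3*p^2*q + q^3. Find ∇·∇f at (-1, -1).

24

∂²f/∂p² = 6*(-6*p + q)
∂²f/∂q² = 6*q
∇²f = -36*p + 12*q
At (-1, -1): 24.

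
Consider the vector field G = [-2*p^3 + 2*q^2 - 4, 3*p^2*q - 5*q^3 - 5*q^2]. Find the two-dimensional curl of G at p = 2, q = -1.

-8

∂G₂/∂p = 6*p*q
∂G₁/∂q = 4*q
Scalar curl = 6*p*q - 4*q
At (2, -1): -8.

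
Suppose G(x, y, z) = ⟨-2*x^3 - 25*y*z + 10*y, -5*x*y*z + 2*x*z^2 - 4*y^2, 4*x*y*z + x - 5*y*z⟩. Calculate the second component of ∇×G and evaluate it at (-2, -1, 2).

32

(∇×G)_2 = ∂G₁/∂z − ∂G₃/∂x
= -25*y − (4*y*z + 1)
= -4*y*z - 25*y - 1
At (-2, -1, 2): 32.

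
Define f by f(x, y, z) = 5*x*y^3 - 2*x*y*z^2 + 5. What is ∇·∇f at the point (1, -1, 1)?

∂²f/∂x² = 0
∂²f/∂y² = 30*x*y
∂²f/∂z² = -4*x*y
∇²f = 26*x*y
At (1, -1, 1): -26.

-26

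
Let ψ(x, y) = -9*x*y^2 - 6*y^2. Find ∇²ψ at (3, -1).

-66

∂²ψ/∂x² = 0
∂²ψ/∂y² = -6*(3*x + 2)
∇²ψ = -18*x - 12
At (3, -1): -66.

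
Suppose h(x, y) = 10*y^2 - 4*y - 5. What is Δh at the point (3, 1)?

20

∂²h/∂x² = 0
∂²h/∂y² = 20
∇²h = 20
At (3, 1): 20.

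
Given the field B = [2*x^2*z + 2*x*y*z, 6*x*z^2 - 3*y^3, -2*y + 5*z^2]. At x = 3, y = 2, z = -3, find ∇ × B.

(∇×B)₁ = ∂B₃/∂y − ∂B₂/∂z = -12*x*z - 2
(∇×B)₂ = ∂B₁/∂z − ∂B₃/∂x = 2*x^2 + 2*x*y
(∇×B)₃ = ∂B₂/∂x − ∂B₁/∂y = -2*x*z + 6*z^2
∇×B = (-12*x*z - 2, 2*x^2 + 2*x*y, -2*x*z + 6*z^2)
At (3, 2, -3): (106, 30, 72).

(106, 30, 72)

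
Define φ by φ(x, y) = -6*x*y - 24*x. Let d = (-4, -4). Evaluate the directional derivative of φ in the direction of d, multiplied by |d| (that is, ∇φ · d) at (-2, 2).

∂φ/∂x = -6*y - 24
∂φ/∂y = -6*x
∇φ at (-2, 2) = (-36, 12)
∇φ · d = (-36)(-4) + (12)(-4) = 96

96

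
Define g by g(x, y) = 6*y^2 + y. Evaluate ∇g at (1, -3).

∂g/∂x = 0
∂g/∂y = 12*y + 1
∇g = (0, 12*y + 1)
At (1, -3): (0, -35).

(0, -35)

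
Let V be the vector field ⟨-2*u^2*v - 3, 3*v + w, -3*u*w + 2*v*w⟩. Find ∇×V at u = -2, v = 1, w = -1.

(-3, -3, 8)

(∇×V)₁ = ∂V₃/∂v − ∂V₂/∂w = 2*w - 1
(∇×V)₂ = ∂V₁/∂w − ∂V₃/∂u = 3*w
(∇×V)₃ = ∂V₂/∂u − ∂V₁/∂v = 2*u^2
∇×V = (2*w - 1, 3*w, 2*u^2)
At (-2, 1, -1): (-3, -3, 8).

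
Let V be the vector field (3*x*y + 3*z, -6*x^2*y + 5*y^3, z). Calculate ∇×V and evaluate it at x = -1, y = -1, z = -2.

(0, 3, -9)

(∇×V)₁ = ∂V₃/∂y − ∂V₂/∂z = 0
(∇×V)₂ = ∂V₁/∂z − ∂V₃/∂x = 3
(∇×V)₃ = ∂V₂/∂x − ∂V₁/∂y = -12*x*y - 3*x
∇×V = (0, 3, -12*x*y - 3*x)
At (-1, -1, -2): (0, 3, -9).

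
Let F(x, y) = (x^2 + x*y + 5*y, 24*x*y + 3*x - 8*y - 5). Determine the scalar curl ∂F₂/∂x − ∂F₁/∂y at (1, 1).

21

∂F₂/∂x = 24*y + 3
∂F₁/∂y = x + 5
Scalar curl = -x + 24*y - 2
At (1, 1): 21.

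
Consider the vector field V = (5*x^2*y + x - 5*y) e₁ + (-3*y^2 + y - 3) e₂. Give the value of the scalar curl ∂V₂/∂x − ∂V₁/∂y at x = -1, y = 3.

0

∂V₂/∂x = 0
∂V₁/∂y = 5*x^2 - 5
Scalar curl = -5*x^2 + 5
At (-1, 3): 0.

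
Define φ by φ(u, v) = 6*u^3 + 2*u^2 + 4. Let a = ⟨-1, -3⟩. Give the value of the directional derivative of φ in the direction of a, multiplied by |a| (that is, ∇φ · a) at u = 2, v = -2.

∂φ/∂u = 18*u^2 + 4*u
∂φ/∂v = 0
∇φ at (2, -2) = (80, 0)
∇φ · a = (80)(-1) + (0)(-3) = -80

-80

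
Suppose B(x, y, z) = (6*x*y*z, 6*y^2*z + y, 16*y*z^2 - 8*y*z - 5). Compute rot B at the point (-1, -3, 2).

(∇×B)₁ = ∂B₃/∂y − ∂B₂/∂z = -6*y^2 + 16*z^2 - 8*z
(∇×B)₂ = ∂B₁/∂z − ∂B₃/∂x = 6*x*y
(∇×B)₃ = ∂B₂/∂x − ∂B₁/∂y = -6*x*z
∇×B = (-6*y^2 + 16*z^2 - 8*z, 6*x*y, -6*x*z)
At (-1, -3, 2): (-6, 18, 12).

(-6, 18, 12)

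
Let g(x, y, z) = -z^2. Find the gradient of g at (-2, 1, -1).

∂g/∂x = 0
∂g/∂y = 0
∂g/∂z = -2*z
∇g = (0, 0, -2*z)
At (-2, 1, -1): (0, 0, 2).

(0, 0, 2)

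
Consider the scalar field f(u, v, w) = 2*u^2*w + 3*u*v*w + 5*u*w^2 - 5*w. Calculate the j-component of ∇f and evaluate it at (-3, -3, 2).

-18

(∇f)_2 = ∂f/∂v = 3*u*w
At (-3, -3, 2): -18.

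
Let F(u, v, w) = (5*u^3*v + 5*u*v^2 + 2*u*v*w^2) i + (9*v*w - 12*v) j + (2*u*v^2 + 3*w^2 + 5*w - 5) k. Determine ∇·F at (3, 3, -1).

∂F₁/∂u = 15*u^2*v + 5*v^2 + 2*v*w^2
∂F₂/∂v = 9*w - 12
∂F₃/∂w = 6*w + 5
∇·F = 15*u^2*v + 5*v^2 + 2*v*w^2 + 15*w - 7
At (3, 3, -1): 434.

434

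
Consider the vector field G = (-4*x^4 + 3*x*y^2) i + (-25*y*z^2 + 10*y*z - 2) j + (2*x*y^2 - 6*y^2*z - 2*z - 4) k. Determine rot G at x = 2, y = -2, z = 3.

(∇×G)₁ = ∂G₃/∂y − ∂G₂/∂z = 4*x*y + 38*y*z - 10*y
(∇×G)₂ = ∂G₁/∂z − ∂G₃/∂x = -2*y^2
(∇×G)₃ = ∂G₂/∂x − ∂G₁/∂y = -6*x*y
∇×G = (4*x*y + 38*y*z - 10*y, -2*y^2, -6*x*y)
At (2, -2, 3): (-224, -8, 24).

(-224, -8, 24)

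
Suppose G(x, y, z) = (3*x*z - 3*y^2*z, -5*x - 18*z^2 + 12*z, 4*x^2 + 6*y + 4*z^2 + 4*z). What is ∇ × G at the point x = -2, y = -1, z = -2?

(-78, 7, 7)

(∇×G)₁ = ∂G₃/∂y − ∂G₂/∂z = 36*z - 6
(∇×G)₂ = ∂G₁/∂z − ∂G₃/∂x = -5*x - 3*y^2
(∇×G)₃ = ∂G₂/∂x − ∂G₁/∂y = 6*y*z - 5
∇×G = (36*z - 6, -5*x - 3*y^2, 6*y*z - 5)
At (-2, -1, -2): (-78, 7, 7).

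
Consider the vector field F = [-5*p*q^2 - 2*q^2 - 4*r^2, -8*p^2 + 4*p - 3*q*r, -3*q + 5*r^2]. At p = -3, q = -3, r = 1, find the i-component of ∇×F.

-12

(∇×F)_1 = ∂F₃/∂q − ∂F₂/∂r
= -3 − (-3*q)
= 3*q - 3
At (-3, -3, 1): -12.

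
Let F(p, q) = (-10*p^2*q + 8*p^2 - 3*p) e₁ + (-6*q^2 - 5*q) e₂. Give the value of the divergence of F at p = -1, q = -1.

∂F₁/∂p = -20*p*q + 16*p - 3
∂F₂/∂q = -12*q - 5
∇·F = -20*p*q + 16*p - 12*q - 8
At (-1, -1): -32.

-32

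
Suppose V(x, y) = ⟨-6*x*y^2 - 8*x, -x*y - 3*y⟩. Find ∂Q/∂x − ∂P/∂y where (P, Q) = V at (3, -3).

∂V₂/∂x = -y
∂V₁/∂y = -12*x*y
Scalar curl = 12*x*y - y
At (3, -3): -105.

-105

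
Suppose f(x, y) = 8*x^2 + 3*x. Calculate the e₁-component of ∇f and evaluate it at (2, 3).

(∇f)_1 = ∂f/∂x = 16*x + 3
At (2, 3): 35.

35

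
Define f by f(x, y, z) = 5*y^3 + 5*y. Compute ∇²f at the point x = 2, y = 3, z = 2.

∂²f/∂x² = 0
∂²f/∂y² = 30*y
∂²f/∂z² = 0
∇²f = 30*y
At (2, 3, 2): 90.

90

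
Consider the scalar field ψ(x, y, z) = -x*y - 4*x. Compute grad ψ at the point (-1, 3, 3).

(-7, 1, 0)

∂ψ/∂x = -y - 4
∂ψ/∂y = -x
∂ψ/∂z = 0
∇ψ = (-y - 4, -x, 0)
At (-1, 3, 3): (-7, 1, 0).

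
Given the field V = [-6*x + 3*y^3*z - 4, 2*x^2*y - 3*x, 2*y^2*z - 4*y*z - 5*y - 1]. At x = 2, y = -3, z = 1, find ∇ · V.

∂V₁/∂x = -6
∂V₂/∂y = 2*x^2
∂V₃/∂z = 2*y^2 - 4*y
∇·V = 2*x^2 + 2*y^2 - 4*y - 6
At (2, -3, 1): 32.

32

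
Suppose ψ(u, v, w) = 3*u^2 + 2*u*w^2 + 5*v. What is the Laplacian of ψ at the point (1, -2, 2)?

10

∂²ψ/∂u² = 6
∂²ψ/∂v² = 0
∂²ψ/∂w² = 4*u
∇²ψ = 4*u + 6
At (1, -2, 2): 10.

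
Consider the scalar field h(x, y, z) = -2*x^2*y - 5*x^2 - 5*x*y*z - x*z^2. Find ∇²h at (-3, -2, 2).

∂²h/∂x² = -2*(2*y + 5)
∂²h/∂y² = 0
∂²h/∂z² = -2*x
∇²h = -2*x - 4*y - 10
At (-3, -2, 2): 4.

4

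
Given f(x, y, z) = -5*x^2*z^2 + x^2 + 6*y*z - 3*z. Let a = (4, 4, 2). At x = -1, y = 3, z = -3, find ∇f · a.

370

∂f/∂x = -10*x*z^2 + 2*x
∂f/∂y = 6*z
∂f/∂z = -10*x^2*z + 6*y - 3
∇f at (-1, 3, -3) = (88, -18, 45)
∇f · a = (88)(4) + (-18)(4) + (45)(2) = 370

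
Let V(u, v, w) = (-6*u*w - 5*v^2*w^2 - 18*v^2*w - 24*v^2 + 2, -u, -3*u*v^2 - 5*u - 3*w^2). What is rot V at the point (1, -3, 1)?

(∇×V)₁ = ∂V₃/∂v − ∂V₂/∂w = -6*u*v
(∇×V)₂ = ∂V₁/∂w − ∂V₃/∂u = -6*u - 10*v^2*w - 15*v^2 + 5
(∇×V)₃ = ∂V₂/∂u − ∂V₁/∂v = 10*v*w^2 + 36*v*w + 48*v - 1
∇×V = (-6*u*v, -6*u - 10*v^2*w - 15*v^2 + 5, 10*v*w^2 + 36*v*w + 48*v - 1)
At (1, -3, 1): (18, -226, -283).

(18, -226, -283)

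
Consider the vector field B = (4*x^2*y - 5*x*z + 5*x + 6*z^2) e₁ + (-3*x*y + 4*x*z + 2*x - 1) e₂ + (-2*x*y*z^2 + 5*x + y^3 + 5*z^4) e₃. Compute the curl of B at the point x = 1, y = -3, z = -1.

(∇×B)₁ = ∂B₃/∂y − ∂B₂/∂z = -2*x*z^2 - 4*x + 3*y^2
(∇×B)₂ = ∂B₁/∂z − ∂B₃/∂x = -5*x + 2*y*z^2 + 12*z - 5
(∇×B)₃ = ∂B₂/∂x − ∂B₁/∂y = -4*x^2 - 3*y + 4*z + 2
∇×B = (-2*x*z^2 - 4*x + 3*y^2, -5*x + 2*y*z^2 + 12*z - 5, -4*x^2 - 3*y + 4*z + 2)
At (1, -3, -1): (21, -28, 3).

(21, -28, 3)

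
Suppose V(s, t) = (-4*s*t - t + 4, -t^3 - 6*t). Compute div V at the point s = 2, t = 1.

-13

∂V₁/∂s = -4*t
∂V₂/∂t = -3*t^2 - 6
∇·V = -3*t^2 - 4*t - 6
At (2, 1): -13.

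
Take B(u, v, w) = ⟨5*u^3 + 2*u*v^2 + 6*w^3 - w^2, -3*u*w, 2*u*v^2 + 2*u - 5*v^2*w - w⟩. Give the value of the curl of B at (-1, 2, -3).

(∇×B)₁ = ∂B₃/∂v − ∂B₂/∂w = 4*u*v + 3*u - 10*v*w
(∇×B)₂ = ∂B₁/∂w − ∂B₃/∂u = -2*v^2 + 18*w^2 - 2*w - 2
(∇×B)₃ = ∂B₂/∂u − ∂B₁/∂v = -4*u*v - 3*w
∇×B = (4*u*v + 3*u - 10*v*w, -2*v^2 + 18*w^2 - 2*w - 2, -4*u*v - 3*w)
At (-1, 2, -3): (49, 158, 17).

(49, 158, 17)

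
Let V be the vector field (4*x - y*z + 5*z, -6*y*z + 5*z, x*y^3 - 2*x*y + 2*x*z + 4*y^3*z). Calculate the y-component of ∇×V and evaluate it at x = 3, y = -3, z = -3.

(∇×V)_2 = ∂V₁/∂z − ∂V₃/∂x
= -y + 5 − (y^3 - 2*y + 2*z)
= -y^3 + y - 2*z + 5
At (3, -3, -3): 35.

35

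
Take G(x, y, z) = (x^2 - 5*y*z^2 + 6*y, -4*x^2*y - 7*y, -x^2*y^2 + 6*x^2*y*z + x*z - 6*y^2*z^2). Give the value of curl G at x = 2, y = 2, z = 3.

(∇×G)₁ = ∂G₃/∂y − ∂G₂/∂z = -2*x^2*y + 6*x^2*z - 12*y*z^2
(∇×G)₂ = ∂G₁/∂z − ∂G₃/∂x = 2*x*y^2 - 12*x*y*z - 10*y*z - z
(∇×G)₃ = ∂G₂/∂x − ∂G₁/∂y = -8*x*y + 5*z^2 - 6
∇×G = (-2*x^2*y + 6*x^2*z - 12*y*z^2, 2*x*y^2 - 12*x*y*z - 10*y*z - z, -8*x*y + 5*z^2 - 6)
At (2, 2, 3): (-160, -191, 7).

(-160, -191, 7)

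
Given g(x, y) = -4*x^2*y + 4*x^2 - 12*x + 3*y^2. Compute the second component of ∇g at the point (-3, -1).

-42

(∇g)_2 = ∂g/∂y = -4*x^2 + 6*y
At (-3, -1): -42.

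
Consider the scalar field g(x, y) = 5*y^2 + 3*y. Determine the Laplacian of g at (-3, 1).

∂²g/∂x² = 0
∂²g/∂y² = 10
∇²g = 10
At (-3, 1): 10.

10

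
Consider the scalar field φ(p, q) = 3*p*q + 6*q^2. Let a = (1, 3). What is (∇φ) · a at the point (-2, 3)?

99

∂φ/∂p = 3*q
∂φ/∂q = 3*p + 12*q
∇φ at (-2, 3) = (9, 30)
∇φ · a = (9)(1) + (30)(3) = 99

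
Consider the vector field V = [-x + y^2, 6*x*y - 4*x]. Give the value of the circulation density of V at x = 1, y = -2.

∂V₂/∂x = 6*y - 4
∂V₁/∂y = 2*y
Scalar curl = 4*y - 4
At (1, -2): -12.

-12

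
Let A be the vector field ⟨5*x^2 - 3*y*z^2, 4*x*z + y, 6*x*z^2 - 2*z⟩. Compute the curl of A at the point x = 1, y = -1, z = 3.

(∇×A)₁ = ∂A₃/∂y − ∂A₂/∂z = -4*x
(∇×A)₂ = ∂A₁/∂z − ∂A₃/∂x = -6*y*z - 6*z^2
(∇×A)₃ = ∂A₂/∂x − ∂A₁/∂y = 3*z^2 + 4*z
∇×A = (-4*x, -6*y*z - 6*z^2, 3*z^2 + 4*z)
At (1, -1, 3): (-4, -36, 39).

(-4, -36, 39)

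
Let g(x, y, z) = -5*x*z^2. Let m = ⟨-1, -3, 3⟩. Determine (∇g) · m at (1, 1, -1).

35

∂g/∂x = -5*z^2
∂g/∂y = 0
∂g/∂z = -10*x*z
∇g at (1, 1, -1) = (-5, 0, 10)
∇g · m = (-5)(-1) + (0)(-3) + (10)(3) = 35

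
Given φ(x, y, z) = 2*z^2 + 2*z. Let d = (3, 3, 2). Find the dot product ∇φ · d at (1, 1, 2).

∂φ/∂x = 0
∂φ/∂y = 0
∂φ/∂z = 4*z + 2
∇φ at (1, 1, 2) = (0, 0, 10)
∇φ · d = (0)(3) + (0)(3) + (10)(2) = 20

20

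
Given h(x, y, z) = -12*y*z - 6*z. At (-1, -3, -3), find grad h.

(0, 36, 30)

∂h/∂x = 0
∂h/∂y = -12*z
∂h/∂z = -12*y - 6
∇h = (0, -12*z, -12*y - 6)
At (-1, -3, -3): (0, 36, 30).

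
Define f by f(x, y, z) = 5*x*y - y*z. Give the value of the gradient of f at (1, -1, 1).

∂f/∂x = 5*y
∂f/∂y = 5*x - z
∂f/∂z = -y
∇f = (5*y, 5*x - z, -y)
At (1, -1, 1): (-5, 4, 1).

(-5, 4, 1)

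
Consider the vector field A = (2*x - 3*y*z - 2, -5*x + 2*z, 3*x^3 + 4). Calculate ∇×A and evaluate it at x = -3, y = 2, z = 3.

(∇×A)₁ = ∂A₃/∂y − ∂A₂/∂z = -2
(∇×A)₂ = ∂A₁/∂z − ∂A₃/∂x = -9*x^2 - 3*y
(∇×A)₃ = ∂A₂/∂x − ∂A₁/∂y = 3*z - 5
∇×A = (-2, -9*x^2 - 3*y, 3*z - 5)
At (-3, 2, 3): (-2, -87, 4).

(-2, -87, 4)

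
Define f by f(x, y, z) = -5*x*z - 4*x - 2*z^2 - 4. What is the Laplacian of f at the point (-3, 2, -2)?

-4

∂²f/∂x² = 0
∂²f/∂y² = 0
∂²f/∂z² = -4
∇²f = -4
At (-3, 2, -2): -4.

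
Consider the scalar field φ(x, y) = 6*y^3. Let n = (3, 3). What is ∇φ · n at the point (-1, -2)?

∂φ/∂x = 0
∂φ/∂y = 18*y^2
∇φ at (-1, -2) = (0, 72)
∇φ · n = (0)(3) + (72)(3) = 216

216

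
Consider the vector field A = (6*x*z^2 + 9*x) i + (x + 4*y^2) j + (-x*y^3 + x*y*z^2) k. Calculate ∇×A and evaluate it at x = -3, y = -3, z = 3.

(54, -108, 1)

(∇×A)₁ = ∂A₃/∂y − ∂A₂/∂z = -3*x*y^2 + x*z^2
(∇×A)₂ = ∂A₁/∂z − ∂A₃/∂x = 12*x*z + y^3 - y*z^2
(∇×A)₃ = ∂A₂/∂x − ∂A₁/∂y = 1
∇×A = (-3*x*y^2 + x*z^2, 12*x*z + y^3 - y*z^2, 1)
At (-3, -3, 3): (54, -108, 1).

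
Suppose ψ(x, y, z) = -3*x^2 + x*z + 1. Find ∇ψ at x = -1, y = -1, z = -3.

∂ψ/∂x = -6*x + z
∂ψ/∂y = 0
∂ψ/∂z = x
∇ψ = (-6*x + z, 0, x)
At (-1, -1, -3): (3, 0, -1).

(3, 0, -1)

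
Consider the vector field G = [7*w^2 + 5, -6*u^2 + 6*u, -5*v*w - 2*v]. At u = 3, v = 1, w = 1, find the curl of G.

(∇×G)₁ = ∂G₃/∂v − ∂G₂/∂w = -5*w - 2
(∇×G)₂ = ∂G₁/∂w − ∂G₃/∂u = 14*w
(∇×G)₃ = ∂G₂/∂u − ∂G₁/∂v = -12*u + 6
∇×G = (-5*w - 2, 14*w, -12*u + 6)
At (3, 1, 1): (-7, 14, -30).

(-7, 14, -30)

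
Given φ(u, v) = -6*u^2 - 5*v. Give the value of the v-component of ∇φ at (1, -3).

(∇φ)_2 = ∂φ/∂v = -5
At (1, -3): -5.

-5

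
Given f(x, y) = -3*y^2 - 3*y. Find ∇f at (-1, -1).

(0, 3)

∂f/∂x = 0
∂f/∂y = -6*y - 3
∇f = (0, -6*y - 3)
At (-1, -1): (0, 3).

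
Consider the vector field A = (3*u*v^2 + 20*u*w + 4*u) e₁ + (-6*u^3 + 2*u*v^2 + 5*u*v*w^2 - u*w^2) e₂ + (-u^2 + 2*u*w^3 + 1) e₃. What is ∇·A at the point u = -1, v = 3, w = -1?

∂A₁/∂u = 3*v^2 + 20*w + 4
∂A₂/∂v = 4*u*v + 5*u*w^2
∂A₃/∂w = 6*u*w^2
∇·A = 4*u*v + 11*u*w^2 + 3*v^2 + 20*w + 4
At (-1, 3, -1): -12.

-12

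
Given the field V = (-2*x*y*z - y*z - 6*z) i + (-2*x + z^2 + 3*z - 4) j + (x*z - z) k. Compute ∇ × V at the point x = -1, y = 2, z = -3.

(3, -1, 1)

(∇×V)₁ = ∂V₃/∂y − ∂V₂/∂z = -2*z - 3
(∇×V)₂ = ∂V₁/∂z − ∂V₃/∂x = -2*x*y - y - z - 6
(∇×V)₃ = ∂V₂/∂x − ∂V₁/∂y = 2*x*z + z - 2
∇×V = (-2*z - 3, -2*x*y - y - z - 6, 2*x*z + z - 2)
At (-1, 2, -3): (3, -1, 1).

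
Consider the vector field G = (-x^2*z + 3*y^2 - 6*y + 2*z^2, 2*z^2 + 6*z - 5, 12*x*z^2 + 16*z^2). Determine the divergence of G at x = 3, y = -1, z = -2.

∂G₁/∂x = -2*x*z
∂G₂/∂y = 0
∂G₃/∂z = 24*x*z + 32*z
∇·G = 22*x*z + 32*z
At (3, -1, -2): -196.

-196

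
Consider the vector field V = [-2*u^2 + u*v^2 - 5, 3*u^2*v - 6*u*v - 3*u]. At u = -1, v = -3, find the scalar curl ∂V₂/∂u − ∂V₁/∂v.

27

∂V₂/∂u = 6*u*v - 6*v - 3
∂V₁/∂v = 2*u*v
Scalar curl = 4*u*v - 6*v - 3
At (-1, -3): 27.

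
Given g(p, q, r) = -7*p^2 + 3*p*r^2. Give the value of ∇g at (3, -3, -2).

∂g/∂p = -14*p + 3*r^2
∂g/∂q = 0
∂g/∂r = 6*p*r
∇g = (-14*p + 3*r^2, 0, 6*p*r)
At (3, -3, -2): (-30, 0, -36).

(-30, 0, -36)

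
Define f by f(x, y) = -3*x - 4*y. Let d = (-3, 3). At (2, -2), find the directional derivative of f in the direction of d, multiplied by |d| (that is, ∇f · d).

-3

∂f/∂x = -3
∂f/∂y = -4
∇f at (2, -2) = (-3, -4)
∇f · d = (-3)(-3) + (-4)(3) = -3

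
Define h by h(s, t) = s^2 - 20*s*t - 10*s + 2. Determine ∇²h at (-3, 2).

∂²h/∂s² = 2
∂²h/∂t² = 0
∇²h = 2
At (-3, 2): 2.

2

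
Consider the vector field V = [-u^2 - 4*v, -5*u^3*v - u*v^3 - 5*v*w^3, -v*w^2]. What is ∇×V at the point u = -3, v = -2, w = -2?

(∇×V)₁ = ∂V₃/∂v − ∂V₂/∂w = 15*v*w^2 - w^2
(∇×V)₂ = ∂V₁/∂w − ∂V₃/∂u = 0
(∇×V)₃ = ∂V₂/∂u − ∂V₁/∂v = -15*u^2*v - v^3 + 4
∇×V = (15*v*w^2 - w^2, 0, -15*u^2*v - v^3 + 4)
At (-3, -2, -2): (-124, 0, 282).

(-124, 0, 282)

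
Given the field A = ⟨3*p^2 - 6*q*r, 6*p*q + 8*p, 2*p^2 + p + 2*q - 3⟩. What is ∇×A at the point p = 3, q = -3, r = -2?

(2, 5, -22)

(∇×A)₁ = ∂A₃/∂q − ∂A₂/∂r = 2
(∇×A)₂ = ∂A₁/∂r − ∂A₃/∂p = -4*p - 6*q - 1
(∇×A)₃ = ∂A₂/∂p − ∂A₁/∂q = 6*q + 6*r + 8
∇×A = (2, -4*p - 6*q - 1, 6*q + 6*r + 8)
At (3, -3, -2): (2, 5, -22).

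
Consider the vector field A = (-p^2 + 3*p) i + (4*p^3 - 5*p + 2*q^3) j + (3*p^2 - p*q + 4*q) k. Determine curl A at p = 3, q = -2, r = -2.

(∇×A)₁ = ∂A₃/∂q − ∂A₂/∂r = -p + 4
(∇×A)₂ = ∂A₁/∂r − ∂A₃/∂p = -6*p + q
(∇×A)₃ = ∂A₂/∂p − ∂A₁/∂q = 12*p^2 - 5
∇×A = (-p + 4, -6*p + q, 12*p^2 - 5)
At (3, -2, -2): (1, -20, 103).

(1, -20, 103)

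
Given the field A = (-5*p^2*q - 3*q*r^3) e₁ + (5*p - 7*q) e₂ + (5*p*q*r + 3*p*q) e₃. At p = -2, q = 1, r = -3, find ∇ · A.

3

∂A₁/∂p = -10*p*q
∂A₂/∂q = -7
∂A₃/∂r = 5*p*q
∇·A = -5*p*q - 7
At (-2, 1, -3): 3.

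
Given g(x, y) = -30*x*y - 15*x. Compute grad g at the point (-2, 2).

(-75, 60)

∂g/∂x = -30*y - 15
∂g/∂y = -30*x
∇g = (-30*y - 15, -30*x)
At (-2, 2): (-75, 60).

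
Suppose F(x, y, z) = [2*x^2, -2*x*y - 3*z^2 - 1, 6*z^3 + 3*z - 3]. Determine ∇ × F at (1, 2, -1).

(∇×F)₁ = ∂F₃/∂y − ∂F₂/∂z = 6*z
(∇×F)₂ = ∂F₁/∂z − ∂F₃/∂x = 0
(∇×F)₃ = ∂F₂/∂x − ∂F₁/∂y = -2*y
∇×F = (6*z, 0, -2*y)
At (1, 2, -1): (-6, 0, -4).

(-6, 0, -4)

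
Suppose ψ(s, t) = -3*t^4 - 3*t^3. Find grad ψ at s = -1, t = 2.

(0, -132)

∂ψ/∂s = 0
∂ψ/∂t = -12*t^3 - 9*t^2
∇ψ = (0, -12*t^3 - 9*t^2)
At (-1, 2): (0, -132).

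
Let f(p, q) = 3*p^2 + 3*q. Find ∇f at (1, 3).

∂f/∂p = 6*p
∂f/∂q = 3
∇f = (6*p, 3)
At (1, 3): (6, 3).

(6, 3)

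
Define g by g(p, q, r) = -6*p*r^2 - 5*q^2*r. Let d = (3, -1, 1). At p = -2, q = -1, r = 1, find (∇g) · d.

-9

∂g/∂p = -6*r^2
∂g/∂q = -10*q*r
∂g/∂r = -12*p*r - 5*q^2
∇g at (-2, -1, 1) = (-6, 10, 19)
∇g · d = (-6)(3) + (10)(-1) + (19)(1) = -9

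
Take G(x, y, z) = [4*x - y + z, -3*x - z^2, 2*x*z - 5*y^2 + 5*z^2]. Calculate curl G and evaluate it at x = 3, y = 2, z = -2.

(-24, 5, -2)

(∇×G)₁ = ∂G₃/∂y − ∂G₂/∂z = -10*y + 2*z
(∇×G)₂ = ∂G₁/∂z − ∂G₃/∂x = -2*z + 1
(∇×G)₃ = ∂G₂/∂x − ∂G₁/∂y = -2
∇×G = (-10*y + 2*z, -2*z + 1, -2)
At (3, 2, -2): (-24, 5, -2).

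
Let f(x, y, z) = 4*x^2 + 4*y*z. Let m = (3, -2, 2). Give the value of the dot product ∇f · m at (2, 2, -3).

∂f/∂x = 8*x
∂f/∂y = 4*z
∂f/∂z = 4*y
∇f at (2, 2, -3) = (16, -12, 8)
∇f · m = (16)(3) + (-12)(-2) + (8)(2) = 88

88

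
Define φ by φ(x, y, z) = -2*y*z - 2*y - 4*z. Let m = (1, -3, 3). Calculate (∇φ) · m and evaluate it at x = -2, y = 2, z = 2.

-6

∂φ/∂x = 0
∂φ/∂y = -2*z - 2
∂φ/∂z = -2*y - 4
∇φ at (-2, 2, 2) = (0, -6, -8)
∇φ · m = (0)(1) + (-6)(-3) + (-8)(3) = -6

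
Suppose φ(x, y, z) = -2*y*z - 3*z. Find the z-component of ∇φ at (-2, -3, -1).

3

(∇φ)_3 = ∂φ/∂z = -2*y - 3
At (-2, -3, -1): 3.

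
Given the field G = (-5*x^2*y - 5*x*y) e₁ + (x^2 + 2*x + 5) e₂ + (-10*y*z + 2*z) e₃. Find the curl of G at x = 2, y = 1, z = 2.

(-20, 0, 36)

(∇×G)₁ = ∂G₃/∂y − ∂G₂/∂z = -10*z
(∇×G)₂ = ∂G₁/∂z − ∂G₃/∂x = 0
(∇×G)₃ = ∂G₂/∂x − ∂G₁/∂y = 5*x^2 + 7*x + 2
∇×G = (-10*z, 0, 5*x^2 + 7*x + 2)
At (2, 1, 2): (-20, 0, 36).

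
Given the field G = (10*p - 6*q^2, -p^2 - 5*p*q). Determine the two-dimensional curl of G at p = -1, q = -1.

∂G₂/∂p = -2*p - 5*q
∂G₁/∂q = -12*q
Scalar curl = -2*p + 7*q
At (-1, -1): -5.

-5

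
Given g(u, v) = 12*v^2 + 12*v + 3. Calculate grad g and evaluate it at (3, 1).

(0, 36)

∂g/∂u = 0
∂g/∂v = 24*v + 12
∇g = (0, 24*v + 12)
At (3, 1): (0, 36).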